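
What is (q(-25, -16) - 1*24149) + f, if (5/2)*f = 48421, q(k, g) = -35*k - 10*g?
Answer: -18728/5 ≈ -3745.6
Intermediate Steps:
f = 96842/5 (f = (⅖)*48421 = 96842/5 ≈ 19368.)
(q(-25, -16) - 1*24149) + f = ((-35*(-25) - 10*(-16)) - 1*24149) + 96842/5 = ((875 + 160) - 24149) + 96842/5 = (1035 - 24149) + 96842/5 = -23114 + 96842/5 = -18728/5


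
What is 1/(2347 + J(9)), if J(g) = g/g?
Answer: 1/2348 ≈ 0.00042589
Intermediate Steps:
J(g) = 1
1/(2347 + J(9)) = 1/(2347 + 1) = 1/2348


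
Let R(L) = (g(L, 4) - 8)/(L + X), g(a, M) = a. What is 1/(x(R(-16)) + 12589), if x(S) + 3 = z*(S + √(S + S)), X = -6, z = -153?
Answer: 751355/9328056062 + 1683*√66/9328056062 ≈ 8.2014e-5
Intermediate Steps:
R(L) = (-8 + L)/(-6 + L) (R(L) = (L - 8)/(L - 6) = (-8 + L)/(-6 + L))
x(S) = -3 - 153*S - 153*√2*√S (x(S) = -3 - 153*(S + √(S + S)) = -3 - 153*(S + √(2*S)) = -3 - 153*(S + √2*√S) = -3 + (-153*S - 153*√2*√S) = -3 - 153*S - 153*√2*√S)
1/(x(R(-16)) + 12589) = 1/((-3 - 153*(-8 - 16)/(-6 - 16) - 153*√2*√((-8 - 16)/(-6 - 16))) + 12589) = 1/((-3 - 153*(-24)/(-22) - 153*√2*√(-24/(-22))) + 12589) = 1/((-3 - (-153)*(-24)/22 - 153*√2*√(-1/22*(-24))) + 12589) = 1/((-3 - 153*12/11 - 153*√2*√(12/11)) + 12589) = 1/((-3 - 1836/11 - 153*√2*2*√33/11) + 12589) = 1/((-3 - 1836/11 - 306*√66/11) + 12589) = 1/((-1869/11 - 306*√66/11) + 12589) = 1/(136610/11 - 306*√66/11)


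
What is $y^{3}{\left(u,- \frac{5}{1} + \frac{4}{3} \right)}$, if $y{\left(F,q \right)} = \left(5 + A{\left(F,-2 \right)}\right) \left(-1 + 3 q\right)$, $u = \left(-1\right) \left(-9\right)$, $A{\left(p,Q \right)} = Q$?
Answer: $-46656$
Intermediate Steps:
$u = 9$
$y{\left(F,q \right)} = -3 + 9 q$ ($y{\left(F,q \right)} = \left(5 - 2\right) \left(-1 + 3 q\right) = 3 \left(-1 + 3 q\right) = -3 + 9 q$)
$y^{3}{\left(u,- \frac{5}{1} + \frac{4}{3} \right)} = \left(-3 + 9 \left(- \frac{5}{1} + \frac{4}{3}\right)\right)^{3} = \left(-3 + 9 \left(\left(-5\right) 1 + 4 \cdot \frac{1}{3}\right)\right)^{3} = \left(-3 + 9 \left(-5 + \frac{4}{3}\right)\right)^{3} = \left(-3 + 9 \left(- \frac{11}{3}\right)\right)^{3} = \left(-3 - 33\right)^{3} = \left(-36\right)^{3} = -46656$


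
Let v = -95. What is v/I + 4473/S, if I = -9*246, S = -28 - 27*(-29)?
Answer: 9974947/1671570 ≈ 5.9674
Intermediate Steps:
S = 755 (S = -28 + 783 = 755)
I = -2214
v/I + 4473/S = -95/(-2214) + 4473/755 = -95*(-1/2214) + 4473*(1/755) = 95/2214 + 4473/755 = 9974947/1671570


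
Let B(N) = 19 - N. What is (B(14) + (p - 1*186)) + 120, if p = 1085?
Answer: 1024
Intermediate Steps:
(B(14) + (p - 1*186)) + 120 = ((19 - 1*14) + (1085 - 1*186)) + 120 = ((19 - 14) + (1085 - 186)) + 120 = (5 + 899) + 120 = 904 + 120 = 1024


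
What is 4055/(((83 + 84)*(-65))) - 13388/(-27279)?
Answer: 6942079/59222709 ≈ 0.11722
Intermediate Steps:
4055/(((83 + 84)*(-65))) - 13388/(-27279) = 4055/((167*(-65))) - 13388*(-1/27279) = 4055/(-10855) + 13388/27279 = 4055*(-1/10855) + 13388/27279 = -811/2171 + 13388/27279 = 6942079/59222709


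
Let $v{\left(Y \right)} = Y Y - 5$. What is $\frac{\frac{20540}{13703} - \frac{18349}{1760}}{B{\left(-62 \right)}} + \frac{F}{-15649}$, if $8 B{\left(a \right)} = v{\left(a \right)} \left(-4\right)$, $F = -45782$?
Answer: $\frac{2122760582011323}{724441018605040} \approx 2.9302$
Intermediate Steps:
$v{\left(Y \right)} = -5 + Y^{2}$ ($v{\left(Y \right)} = Y^{2} - 5 = -5 + Y^{2}$)
$B{\left(a \right)} = \frac{5}{2} - \frac{a^{2}}{2}$ ($B{\left(a \right)} = \frac{\left(-5 + a^{2}\right) \left(-4\right)}{8} = \frac{20 - 4 a^{2}}{8} = \frac{5}{2} - \frac{a^{2}}{2}$)
$\frac{\frac{20540}{13703} - \frac{18349}{1760}}{B{\left(-62 \right)}} + \frac{F}{-15649} = \frac{\frac{20540}{13703} - \frac{18349}{1760}}{\frac{5}{2} - \frac{\left(-62\right)^{2}}{2}} - \frac{45782}{-15649} = \frac{20540 \cdot \frac{1}{13703} - \frac{18349}{1760}}{\frac{5}{2} - 1922} - - \frac{45782}{15649} = \frac{\frac{20540}{13703} - \frac{18349}{1760}}{\frac{5}{2} - 1922} + \frac{45782}{15649} = - \frac{215285947}{24117280 \left(- \frac{3839}{2}\right)} + \frac{45782}{15649} = \left(- \frac{215285947}{24117280}\right) \left(- \frac{2}{3839}\right) + \frac{45782}{15649} = \frac{215285947}{46293118960} + \frac{45782}{15649} = \frac{2122760582011323}{724441018605040}$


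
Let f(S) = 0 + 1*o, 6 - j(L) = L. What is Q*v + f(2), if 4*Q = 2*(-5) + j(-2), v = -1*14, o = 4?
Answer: 11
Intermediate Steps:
j(L) = 6 - L
f(S) = 4 (f(S) = 0 + 1*4 = 0 + 4 = 4)
v = -14
Q = -1/2 (Q = (2*(-5) + (6 - 1*(-2)))/4 = (-10 + (6 + 2))/4 = (-10 + 8)/4 = (1/4)*(-2) = -1/2 ≈ -0.50000)
Q*v + f(2) = -1/2*(-14) + 4 = 7 + 4 = 11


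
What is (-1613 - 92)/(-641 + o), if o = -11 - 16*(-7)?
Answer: 341/108 ≈ 3.1574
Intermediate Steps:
o = 101 (o = -11 + 112 = 101)
(-1613 - 92)/(-641 + o) = (-1613 - 92)/(-641 + 101) = -1705/(-540) = -1705*(-1/540) = 341/108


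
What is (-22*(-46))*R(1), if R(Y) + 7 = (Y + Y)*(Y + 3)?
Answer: 1012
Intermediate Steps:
R(Y) = -7 + 2*Y*(3 + Y) (R(Y) = -7 + (Y + Y)*(Y + 3) = -7 + (2*Y)*(3 + Y) = -7 + 2*Y*(3 + Y))
(-22*(-46))*R(1) = (-22*(-46))*(-7 + 2*1² + 6*1) = 1012*(-7 + 2*1 + 6) = 1012*(-7 + 2 + 6) = 1012*1 = 1012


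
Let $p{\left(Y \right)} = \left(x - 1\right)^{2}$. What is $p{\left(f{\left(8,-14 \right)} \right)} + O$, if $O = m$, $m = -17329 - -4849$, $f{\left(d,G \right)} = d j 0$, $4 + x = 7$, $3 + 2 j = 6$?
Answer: $-12476$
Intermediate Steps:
$j = \frac{3}{2}$ ($j = - \frac{3}{2} + \frac{1}{2} \cdot 6 = - \frac{3}{2} + 3 = \frac{3}{2} \approx 1.5$)
$x = 3$ ($x = -4 + 7 = 3$)
$f{\left(d,G \right)} = 0$ ($f{\left(d,G \right)} = d \frac{3}{2} \cdot 0 = \frac{3 d}{2} \cdot 0 = 0$)
$m = -12480$ ($m = -17329 + 4849 = -12480$)
$p{\left(Y \right)} = 4$ ($p{\left(Y \right)} = \left(3 - 1\right)^{2} = 2^{2} = 4$)
$O = -12480$
$p{\left(f{\left(8,-14 \right)} \right)} + O = 4 - 12480 = -12476$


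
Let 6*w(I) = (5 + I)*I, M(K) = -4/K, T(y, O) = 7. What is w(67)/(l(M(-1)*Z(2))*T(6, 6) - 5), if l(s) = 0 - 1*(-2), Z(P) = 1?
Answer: 268/3 ≈ 89.333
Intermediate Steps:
w(I) = I*(5 + I)/6 (w(I) = ((5 + I)*I)/6 = (I*(5 + I))/6 = I*(5 + I)/6)
l(s) = 2 (l(s) = 0 + 2 = 2)
w(67)/(l(M(-1)*Z(2))*T(6, 6) - 5) = ((1/6)*67*(5 + 67))/(2*7 - 5) = ((1/6)*67*72)/(14 - 5) = 804/9 = 804*(1/9) = 268/3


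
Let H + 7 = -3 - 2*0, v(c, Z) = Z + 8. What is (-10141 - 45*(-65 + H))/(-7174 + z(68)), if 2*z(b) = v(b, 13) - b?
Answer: 13532/14395 ≈ 0.94005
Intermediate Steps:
v(c, Z) = 8 + Z
H = -10 (H = -7 + (-3 - 2*0) = -7 + (-3 + 0) = -7 - 3 = -10)
z(b) = 21/2 - b/2 (z(b) = ((8 + 13) - b)/2 = (21 - b)/2 = 21/2 - b/2)
(-10141 - 45*(-65 + H))/(-7174 + z(68)) = (-10141 - 45*(-65 - 10))/(-7174 + (21/2 - ½*68)) = (-10141 - 45*(-75))/(-7174 + (21/2 - 34)) = (-10141 + 3375)/(-7174 - 47/2) = -6766/(-14395/2) = -6766*(-2/14395) = 13532/14395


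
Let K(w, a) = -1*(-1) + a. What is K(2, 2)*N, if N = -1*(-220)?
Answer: 660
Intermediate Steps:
K(w, a) = 1 + a
N = 220
K(2, 2)*N = (1 + 2)*220 = 3*220 = 660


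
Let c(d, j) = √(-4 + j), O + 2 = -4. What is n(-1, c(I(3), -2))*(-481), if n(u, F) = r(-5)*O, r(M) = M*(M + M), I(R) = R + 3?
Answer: 144300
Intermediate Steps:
I(R) = 3 + R
r(M) = 2*M² (r(M) = M*(2*M) = 2*M²)
O = -6 (O = -2 - 4 = -6)
n(u, F) = -300 (n(u, F) = (2*(-5)²)*(-6) = (2*25)*(-6) = 50*(-6) = -300)
n(-1, c(I(3), -2))*(-481) = -300*(-481) = 144300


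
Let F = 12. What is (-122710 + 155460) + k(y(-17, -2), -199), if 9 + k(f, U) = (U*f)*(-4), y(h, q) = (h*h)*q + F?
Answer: -417795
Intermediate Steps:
y(h, q) = 12 + q*h² (y(h, q) = (h*h)*q + 12 = h²*q + 12 = q*h² + 12 = 12 + q*h²)
k(f, U) = -9 - 4*U*f (k(f, U) = -9 + (U*f)*(-4) = -9 - 4*U*f)
(-122710 + 155460) + k(y(-17, -2), -199) = (-122710 + 155460) + (-9 - 4*(-199)*(12 - 2*(-17)²)) = 32750 + (-9 - 4*(-199)*(12 - 2*289)) = 32750 + (-9 - 4*(-199)*(12 - 578)) = 32750 + (-9 - 4*(-199)*(-566)) = 32750 + (-9 - 450536) = 32750 - 450545 = -417795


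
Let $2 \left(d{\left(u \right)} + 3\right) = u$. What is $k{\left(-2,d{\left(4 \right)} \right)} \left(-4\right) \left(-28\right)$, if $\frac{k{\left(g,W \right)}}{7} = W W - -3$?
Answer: $3136$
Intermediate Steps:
$d{\left(u \right)} = -3 + \frac{u}{2}$
$k{\left(g,W \right)} = 21 + 7 W^{2}$ ($k{\left(g,W \right)} = 7 \left(W W - -3\right) = 7 \left(W^{2} + 3\right) = 7 \left(3 + W^{2}\right) = 21 + 7 W^{2}$)
$k{\left(-2,d{\left(4 \right)} \right)} \left(-4\right) \left(-28\right) = \left(21 + 7 \left(-3 + \frac{1}{2} \cdot 4\right)^{2}\right) \left(-4\right) \left(-28\right) = \left(21 + 7 \left(-3 + 2\right)^{2}\right) \left(-4\right) \left(-28\right) = \left(21 + 7 \left(-1\right)^{2}\right) \left(-4\right) \left(-28\right) = \left(21 + 7 \cdot 1\right) \left(-4\right) \left(-28\right) = \left(21 + 7\right) \left(-4\right) \left(-28\right) = 28 \left(-4\right) \left(-28\right) = \left(-112\right) \left(-28\right) = 3136$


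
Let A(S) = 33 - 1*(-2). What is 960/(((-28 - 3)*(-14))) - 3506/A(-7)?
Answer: -106286/1085 ≈ -97.959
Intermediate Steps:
A(S) = 35 (A(S) = 33 + 2 = 35)
960/(((-28 - 3)*(-14))) - 3506/A(-7) = 960/(((-28 - 3)*(-14))) - 3506/35 = 960/((-31*(-14))) - 3506*1/35 = 960/434 - 3506/35 = 960*(1/434) - 3506/35 = 480/217 - 3506/35 = -106286/1085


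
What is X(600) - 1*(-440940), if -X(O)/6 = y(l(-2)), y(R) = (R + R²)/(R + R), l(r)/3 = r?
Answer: 440955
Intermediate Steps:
l(r) = 3*r
y(R) = (R + R²)/(2*R) (y(R) = (R + R²)/((2*R)) = (R + R²)*(1/(2*R)) = (R + R²)/(2*R))
X(O) = 15 (X(O) = -6*(½ + (3*(-2))/2) = -6*(½ + (½)*(-6)) = -6*(½ - 3) = -6*(-5/2) = 15)
X(600) - 1*(-440940) = 15 - 1*(-440940) = 15 + 440940 = 440955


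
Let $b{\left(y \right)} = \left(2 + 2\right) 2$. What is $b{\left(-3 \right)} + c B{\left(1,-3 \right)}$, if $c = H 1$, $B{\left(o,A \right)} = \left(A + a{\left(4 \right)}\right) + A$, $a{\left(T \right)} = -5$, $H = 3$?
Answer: $-25$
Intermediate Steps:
$b{\left(y \right)} = 8$ ($b{\left(y \right)} = 4 \cdot 2 = 8$)
$B{\left(o,A \right)} = -5 + 2 A$ ($B{\left(o,A \right)} = \left(A - 5\right) + A = \left(-5 + A\right) + A = -5 + 2 A$)
$c = 3$ ($c = 3 \cdot 1 = 3$)
$b{\left(-3 \right)} + c B{\left(1,-3 \right)} = 8 + 3 \left(-5 + 2 \left(-3\right)\right) = 8 + 3 \left(-5 - 6\right) = 8 + 3 \left(-11\right) = 8 - 33 = -25$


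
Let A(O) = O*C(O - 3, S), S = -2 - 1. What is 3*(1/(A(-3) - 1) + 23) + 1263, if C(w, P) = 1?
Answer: 5325/4 ≈ 1331.3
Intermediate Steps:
S = -3
A(O) = O (A(O) = O*1 = O)
3*(1/(A(-3) - 1) + 23) + 1263 = 3*(1/(-3 - 1) + 23) + 1263 = 3*(1/(-4) + 23) + 1263 = 3*(-¼ + 23) + 1263 = 3*(91/4) + 1263 = 273/4 + 1263 = 5325/4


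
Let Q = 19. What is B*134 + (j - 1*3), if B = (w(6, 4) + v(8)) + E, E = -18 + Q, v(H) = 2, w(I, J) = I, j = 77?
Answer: 1280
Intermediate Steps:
E = 1 (E = -18 + 19 = 1)
B = 9 (B = (6 + 2) + 1 = 8 + 1 = 9)
B*134 + (j - 1*3) = 9*134 + (77 - 1*3) = 1206 + (77 - 3) = 1206 + 74 = 1280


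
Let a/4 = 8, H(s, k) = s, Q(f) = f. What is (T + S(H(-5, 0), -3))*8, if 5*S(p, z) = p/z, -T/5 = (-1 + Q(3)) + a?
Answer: -4072/3 ≈ -1357.3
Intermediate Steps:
a = 32 (a = 4*8 = 32)
T = -170 (T = -5*((-1 + 3) + 32) = -5*(2 + 32) = -5*34 = -170)
S(p, z) = p/(5*z) (S(p, z) = (p/z)/5 = p/(5*z))
(T + S(H(-5, 0), -3))*8 = (-170 + (1/5)*(-5)/(-3))*8 = (-170 + (1/5)*(-5)*(-1/3))*8 = (-170 + 1/3)*8 = -509/3*8 = -4072/3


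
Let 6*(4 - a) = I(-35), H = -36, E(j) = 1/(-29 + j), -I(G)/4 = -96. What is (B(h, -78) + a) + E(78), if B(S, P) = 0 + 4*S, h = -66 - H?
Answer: -8819/49 ≈ -179.98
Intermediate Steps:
I(G) = 384 (I(G) = -4*(-96) = 384)
h = -30 (h = -66 - 1*(-36) = -66 + 36 = -30)
B(S, P) = 4*S
a = -60 (a = 4 - ⅙*384 = 4 - 64 = -60)
(B(h, -78) + a) + E(78) = (4*(-30) - 60) + 1/(-29 + 78) = (-120 - 60) + 1/49 = -180 + 1/49 = -8819/49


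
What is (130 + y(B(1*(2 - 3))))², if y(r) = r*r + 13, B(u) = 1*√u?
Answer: 20164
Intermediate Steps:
B(u) = √u
y(r) = 13 + r² (y(r) = r² + 13 = 13 + r²)
(130 + y(B(1*(2 - 3))))² = (130 + (13 + (√(1*(2 - 3)))²))² = (130 + (13 + (√(1*(-1)))²))² = (130 + (13 + (√(-1))²))² = (130 + (13 + I²))² = (130 + (13 - 1))² = (130 + 12)² = 142² = 20164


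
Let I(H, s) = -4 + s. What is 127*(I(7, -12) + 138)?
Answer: 15494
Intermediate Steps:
127*(I(7, -12) + 138) = 127*((-4 - 12) + 138) = 127*(-16 + 138) = 127*122 = 15494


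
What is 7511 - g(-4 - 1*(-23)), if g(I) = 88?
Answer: 7423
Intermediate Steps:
7511 - g(-4 - 1*(-23)) = 7511 - 1*88 = 7511 - 88 = 7423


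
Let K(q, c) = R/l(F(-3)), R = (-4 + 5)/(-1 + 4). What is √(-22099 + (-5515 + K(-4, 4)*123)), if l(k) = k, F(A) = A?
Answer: I*√248649/3 ≈ 166.22*I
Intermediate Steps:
R = ⅓ (R = 1/3 = 1*(⅓) = ⅓ ≈ 0.33333)
K(q, c) = -⅑ (K(q, c) = (⅓)/(-3) = (⅓)*(-⅓) = -⅑)
√(-22099 + (-5515 + K(-4, 4)*123)) = √(-22099 + (-5515 - ⅑*123)) = √(-22099 + (-5515 - 41/3)) = √(-22099 - 16586/3) = √(-82883/3) = I*√248649/3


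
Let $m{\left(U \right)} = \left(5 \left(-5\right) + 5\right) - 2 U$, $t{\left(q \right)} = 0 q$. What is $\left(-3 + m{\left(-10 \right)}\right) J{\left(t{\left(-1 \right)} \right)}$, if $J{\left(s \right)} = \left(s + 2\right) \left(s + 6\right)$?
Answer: $-36$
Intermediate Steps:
$t{\left(q \right)} = 0$
$J{\left(s \right)} = \left(2 + s\right) \left(6 + s\right)$
$m{\left(U \right)} = -20 - 2 U$ ($m{\left(U \right)} = \left(-25 + 5\right) - 2 U = -20 - 2 U$)
$\left(-3 + m{\left(-10 \right)}\right) J{\left(t{\left(-1 \right)} \right)} = \left(-3 - 0\right) \left(12 + 0^{2} + 8 \cdot 0\right) = \left(-3 + \left(-20 + 20\right)\right) \left(12 + 0 + 0\right) = \left(-3 + 0\right) 12 = \left(-3\right) 12 = -36$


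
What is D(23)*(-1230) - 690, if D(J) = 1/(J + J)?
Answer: -16485/23 ≈ -716.74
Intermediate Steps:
D(J) = 1/(2*J)
D(23)*(-1230) - 690 = ((½)/23)*(-1230) - 690 = ((½)*(1/23))*(-1230) - 690 = (1/46)*(-1230) - 690 = -615/23 - 690 = -16485/23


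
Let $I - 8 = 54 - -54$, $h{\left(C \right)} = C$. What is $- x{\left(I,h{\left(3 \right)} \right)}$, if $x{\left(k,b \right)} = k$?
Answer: $-116$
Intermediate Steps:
$I = 116$ ($I = 8 + \left(54 - -54\right) = 8 + \left(54 + 54\right) = 8 + 108 = 116$)
$- x{\left(I,h{\left(3 \right)} \right)} = \left(-1\right) 116 = -116$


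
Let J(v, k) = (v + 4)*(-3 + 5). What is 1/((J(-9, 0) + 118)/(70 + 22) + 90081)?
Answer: 23/2071890 ≈ 1.1101e-5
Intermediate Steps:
J(v, k) = 8 + 2*v (J(v, k) = (4 + v)*2 = 8 + 2*v)
1/((J(-9, 0) + 118)/(70 + 22) + 90081) = 1/(((8 + 2*(-9)) + 118)/(70 + 22) + 90081) = 1/(((8 - 18) + 118)/92 + 90081) = 1/((-10 + 118)/92 + 90081) = 1/((1/92)*108 + 90081) = 1/(27/23 + 90081) = 1/(2071890/23) = 23/2071890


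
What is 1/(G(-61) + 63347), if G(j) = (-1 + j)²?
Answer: 1/67191 ≈ 1.4883e-5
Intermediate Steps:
1/(G(-61) + 63347) = 1/((-1 - 61)² + 63347) = 1/((-62)² + 63347) = 1/(3844 + 63347) = 1/67191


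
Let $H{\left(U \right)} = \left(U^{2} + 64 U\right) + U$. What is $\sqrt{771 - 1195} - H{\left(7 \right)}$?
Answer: $-504 + 2 i \sqrt{106} \approx -504.0 + 20.591 i$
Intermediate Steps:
$H{\left(U \right)} = U^{2} + 65 U$
$\sqrt{771 - 1195} - H{\left(7 \right)} = \sqrt{771 - 1195} - 7 \left(65 + 7\right) = \sqrt{-424} - 7 \cdot 72 = 2 i \sqrt{106} - 504 = -504 + 2 i \sqrt{106}$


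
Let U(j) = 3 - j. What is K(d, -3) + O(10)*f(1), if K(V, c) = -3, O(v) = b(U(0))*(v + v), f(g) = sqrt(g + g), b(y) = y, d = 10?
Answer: -3 + 60*sqrt(2) ≈ 81.853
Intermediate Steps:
f(g) = sqrt(2)*sqrt(g) (f(g) = sqrt(2*g) = sqrt(2)*sqrt(g))
O(v) = 6*v (O(v) = (3 - 1*0)*(v + v) = (3 + 0)*(2*v) = 3*(2*v) = 6*v)
K(d, -3) + O(10)*f(1) = -3 + (6*10)*(sqrt(2)*sqrt(1)) = -3 + 60*(sqrt(2)*1) = -3 + 60*sqrt(2)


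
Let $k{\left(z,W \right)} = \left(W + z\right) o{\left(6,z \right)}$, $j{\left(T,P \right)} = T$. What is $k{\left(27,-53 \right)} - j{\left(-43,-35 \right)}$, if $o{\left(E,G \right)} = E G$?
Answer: $-4169$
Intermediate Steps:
$k{\left(z,W \right)} = 6 z \left(W + z\right)$ ($k{\left(z,W \right)} = \left(W + z\right) 6 z = 6 z \left(W + z\right)$)
$k{\left(27,-53 \right)} - j{\left(-43,-35 \right)} = 6 \cdot 27 \left(-53 + 27\right) - -43 = 6 \cdot 27 \left(-26\right) + 43 = -4212 + 43 = -4169$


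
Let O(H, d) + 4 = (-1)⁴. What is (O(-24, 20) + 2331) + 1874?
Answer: 4202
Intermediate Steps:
O(H, d) = -3 (O(H, d) = -4 + (-1)⁴ = -4 + 1 = -3)
(O(-24, 20) + 2331) + 1874 = (-3 + 2331) + 1874 = 2328 + 1874 = 4202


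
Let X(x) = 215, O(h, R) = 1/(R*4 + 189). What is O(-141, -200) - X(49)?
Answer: -131366/611 ≈ -215.00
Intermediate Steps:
O(h, R) = 1/(189 + 4*R) (O(h, R) = 1/(4*R + 189) = 1/(189 + 4*R))
O(-141, -200) - X(49) = 1/(189 + 4*(-200)) - 1*215 = 1/(189 - 800) - 215 = 1/(-611) - 215 = -1/611 - 215 = -131366/611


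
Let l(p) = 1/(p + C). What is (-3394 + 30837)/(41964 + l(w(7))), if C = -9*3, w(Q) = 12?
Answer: 411645/629459 ≈ 0.65397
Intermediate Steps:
C = -27
l(p) = 1/(-27 + p) (l(p) = 1/(p - 27) = 1/(-27 + p))
(-3394 + 30837)/(41964 + l(w(7))) = (-3394 + 30837)/(41964 + 1/(-27 + 12)) = 27443/(41964 + 1/(-15)) = 27443/(41964 - 1/15) = 27443/(629459/15) = 27443*(15/629459) = 411645/629459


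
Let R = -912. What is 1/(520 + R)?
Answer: -1/392 ≈ -0.0025510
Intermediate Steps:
1/(520 + R) = 1/(520 - 912) = 1/(-392) = -1/392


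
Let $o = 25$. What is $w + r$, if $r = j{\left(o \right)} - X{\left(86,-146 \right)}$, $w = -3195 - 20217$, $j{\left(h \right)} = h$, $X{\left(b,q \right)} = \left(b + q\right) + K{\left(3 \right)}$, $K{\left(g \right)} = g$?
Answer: $-23330$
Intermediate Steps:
$X{\left(b,q \right)} = 3 + b + q$ ($X{\left(b,q \right)} = \left(b + q\right) + 3 = 3 + b + q$)
$w = -23412$
$r = 82$ ($r = 25 - \left(3 + 86 - 146\right) = 25 - -57 = 25 + 57 = 82$)
$w + r = -23412 + 82 = -23330$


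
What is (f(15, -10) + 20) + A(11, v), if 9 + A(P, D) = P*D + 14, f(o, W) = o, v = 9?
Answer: 139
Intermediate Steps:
A(P, D) = 5 + D*P (A(P, D) = -9 + (P*D + 14) = -9 + (D*P + 14) = -9 + (14 + D*P) = 5 + D*P)
(f(15, -10) + 20) + A(11, v) = (15 + 20) + (5 + 9*11) = 35 + (5 + 99) = 35 + 104 = 139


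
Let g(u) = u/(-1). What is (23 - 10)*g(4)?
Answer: -52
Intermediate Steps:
g(u) = -u (g(u) = u*(-1) = -u)
(23 - 10)*g(4) = (23 - 10)*(-1*4) = 13*(-4) = -52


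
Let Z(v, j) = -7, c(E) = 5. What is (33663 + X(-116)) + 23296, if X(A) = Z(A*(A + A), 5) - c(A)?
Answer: 56947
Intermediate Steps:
X(A) = -12 (X(A) = -7 - 1*5 = -7 - 5 = -12)
(33663 + X(-116)) + 23296 = (33663 - 12) + 23296 = 33651 + 23296 = 56947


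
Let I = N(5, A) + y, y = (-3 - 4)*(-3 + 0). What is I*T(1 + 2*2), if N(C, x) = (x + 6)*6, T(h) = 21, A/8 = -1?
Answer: 189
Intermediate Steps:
y = 21 (y = -7*(-3) = 21)
A = -8 (A = 8*(-1) = -8)
N(C, x) = 36 + 6*x (N(C, x) = (6 + x)*6 = 36 + 6*x)
I = 9 (I = (36 + 6*(-8)) + 21 = (36 - 48) + 21 = -12 + 21 = 9)
I*T(1 + 2*2) = 9*21 = 189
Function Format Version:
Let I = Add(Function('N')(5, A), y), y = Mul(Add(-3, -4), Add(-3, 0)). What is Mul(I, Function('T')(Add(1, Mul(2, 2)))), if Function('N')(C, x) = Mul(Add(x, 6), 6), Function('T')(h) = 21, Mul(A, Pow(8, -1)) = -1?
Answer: 189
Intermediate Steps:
y = 21 (y = Mul(-7, -3) = 21)
A = -8 (A = Mul(8, -1) = -8)
Function('N')(C, x) = Add(36, Mul(6, x)) (Function('N')(C, x) = Mul(Add(6, x), 6) = Add(36, Mul(6, x)))
I = 9 (I = Add(Add(36, Mul(6, -8)), 21) = Add(Add(36, -48), 21) = Add(-12, 21) = 9)
Mul(I, Function('T')(Add(1, Mul(2, 2)))) = Mul(9, 21) = 189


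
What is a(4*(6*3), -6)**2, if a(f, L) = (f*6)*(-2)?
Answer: 746496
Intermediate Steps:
a(f, L) = -12*f (a(f, L) = (6*f)*(-2) = -12*f)
a(4*(6*3), -6)**2 = (-48*6*3)**2 = (-48*18)**2 = (-12*72)**2 = (-864)**2 = 746496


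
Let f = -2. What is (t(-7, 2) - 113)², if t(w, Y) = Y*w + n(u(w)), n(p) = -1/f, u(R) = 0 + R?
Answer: 64009/4 ≈ 16002.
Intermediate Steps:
u(R) = R
n(p) = ½ (n(p) = -1/(-2) = -1*(-½) = ½)
t(w, Y) = ½ + Y*w (t(w, Y) = Y*w + ½ = ½ + Y*w)
(t(-7, 2) - 113)² = ((½ + 2*(-7)) - 113)² = ((½ - 14) - 113)² = (-27/2 - 113)² = (-253/2)² = 64009/4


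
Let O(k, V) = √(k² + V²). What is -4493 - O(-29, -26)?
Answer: -4493 - √1517 ≈ -4531.9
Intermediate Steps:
O(k, V) = √(V² + k²)
-4493 - O(-29, -26) = -4493 - √((-26)² + (-29)²) = -4493 - √(676 + 841) = -4493 - √1517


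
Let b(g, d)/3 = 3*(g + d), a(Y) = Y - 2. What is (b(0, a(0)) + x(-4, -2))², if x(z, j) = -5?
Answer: 529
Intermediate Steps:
a(Y) = -2 + Y
b(g, d) = 9*d + 9*g (b(g, d) = 3*(3*(g + d)) = 3*(3*(d + g)) = 3*(3*d + 3*g) = 9*d + 9*g)
(b(0, a(0)) + x(-4, -2))² = ((9*(-2 + 0) + 9*0) - 5)² = ((9*(-2) + 0) - 5)² = ((-18 + 0) - 5)² = (-18 - 5)² = (-23)² = 529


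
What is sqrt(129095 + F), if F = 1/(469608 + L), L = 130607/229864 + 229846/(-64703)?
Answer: sqrt(6297463087014905128959955321945128351)/6984383928550113 ≈ 359.30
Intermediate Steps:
L = -44382656223/14872890392 (L = 130607*(1/229864) + 229846*(-1/64703) = 130607/229864 - 229846/64703 = -44382656223/14872890392 ≈ -2.9841)
F = 14872890392/6984383928550113 (F = 1/(469608 - 44382656223/14872890392) = 1/(6984383928550113/14872890392) = 14872890392/6984383928550113 ≈ 2.1294e-6)
sqrt(129095 + F) = sqrt(129095 + 14872890392/6984383928550113) = sqrt(901649043271049728127/6984383928550113) = sqrt(6297463087014905128959955321945128351)/6984383928550113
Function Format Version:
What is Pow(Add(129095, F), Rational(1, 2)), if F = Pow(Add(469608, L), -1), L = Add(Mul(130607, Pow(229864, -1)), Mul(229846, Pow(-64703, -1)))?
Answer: Mul(Rational(1, 6984383928550113), Pow(6297463087014905128959955321945128351, Rational(1, 2))) ≈ 359.30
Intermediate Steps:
L = Rational(-44382656223, 14872890392) (L = Add(Mul(130607, Rational(1, 229864)), Mul(229846, Rational(-1, 64703))) = Add(Rational(130607, 229864), Rational(-229846, 64703)) = Rational(-44382656223, 14872890392) ≈ -2.9841)
F = Rational(14872890392, 6984383928550113) (F = Pow(Add(469608, Rational(-44382656223, 14872890392)), -1) = Pow(Rational(6984383928550113, 14872890392), -1) = Rational(14872890392, 6984383928550113) ≈ 2.1294e-6)
Pow(Add(129095, F), Rational(1, 2)) = Pow(Add(129095, Rational(14872890392, 6984383928550113)), Rational(1, 2)) = Pow(Rational(901649043271049728127, 6984383928550113), Rational(1, 2)) = Mul(Rational(1, 6984383928550113), Pow(6297463087014905128959955321945128351, Rational(1, 2)))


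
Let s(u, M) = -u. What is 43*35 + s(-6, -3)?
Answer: 1511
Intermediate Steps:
43*35 + s(-6, -3) = 43*35 - 1*(-6) = 1505 + 6 = 1511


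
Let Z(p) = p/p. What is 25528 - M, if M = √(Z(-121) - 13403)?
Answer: 25528 - I*√13402 ≈ 25528.0 - 115.77*I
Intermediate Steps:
Z(p) = 1
M = I*√13402 (M = √(1 - 13403) = √(-13402) = I*√13402 ≈ 115.77*I)
25528 - M = 25528 - I*√13402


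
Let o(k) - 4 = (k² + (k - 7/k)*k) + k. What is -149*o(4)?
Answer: -4917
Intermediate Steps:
o(k) = 4 + k + k² + k*(k - 7/k) (o(k) = 4 + ((k² + (k - 7/k)*k) + k) = 4 + ((k² + k*(k - 7/k)) + k) = 4 + (k + k² + k*(k - 7/k)) = 4 + k + k² + k*(k - 7/k))
-149*o(4) = -149*(-3 + 4 + 2*4²) = -149*(-3 + 4 + 2*16) = -149*(-3 + 4 + 32) = -149*33 = -4917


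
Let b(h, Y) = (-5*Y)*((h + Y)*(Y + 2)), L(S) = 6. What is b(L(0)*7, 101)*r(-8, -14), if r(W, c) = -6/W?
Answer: -22314435/4 ≈ -5.5786e+6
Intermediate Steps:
b(h, Y) = -5*Y*(2 + Y)*(Y + h) (b(h, Y) = (-5*Y)*((Y + h)*(2 + Y)) = (-5*Y)*((2 + Y)*(Y + h)) = -5*Y*(2 + Y)*(Y + h))
b(L(0)*7, 101)*r(-8, -14) = (-5*101*(101² + 2*101 + 2*(6*7) + 101*(6*7)))*(-6/(-8)) = (-5*101*(10201 + 202 + 2*42 + 101*42))*(-6*(-⅛)) = -5*101*(10201 + 202 + 84 + 4242)*(¾) = -5*101*14729*(¾) = -7438145*¾ = -22314435/4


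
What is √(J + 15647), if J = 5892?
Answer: √21539 ≈ 146.76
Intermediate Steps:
√(J + 15647) = √(5892 + 15647) = √21539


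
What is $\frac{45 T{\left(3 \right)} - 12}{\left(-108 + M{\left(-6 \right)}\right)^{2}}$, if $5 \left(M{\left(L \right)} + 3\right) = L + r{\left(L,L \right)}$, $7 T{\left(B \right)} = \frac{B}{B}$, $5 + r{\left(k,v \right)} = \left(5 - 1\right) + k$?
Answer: $- \frac{975}{2258368} \approx -0.00043173$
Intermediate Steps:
$r{\left(k,v \right)} = -1 + k$ ($r{\left(k,v \right)} = -5 + \left(\left(5 - 1\right) + k\right) = -5 + \left(4 + k\right) = -1 + k$)
$T{\left(B \right)} = \frac{1}{7}$ ($T{\left(B \right)} = \frac{B \frac{1}{B}}{7} = \frac{1}{7} \cdot 1 = \frac{1}{7}$)
$M{\left(L \right)} = - \frac{16}{5} + \frac{2 L}{5}$ ($M{\left(L \right)} = -3 + \frac{L + \left(-1 + L\right)}{5} = -3 + \frac{-1 + 2 L}{5} = -3 + \left(- \frac{1}{5} + \frac{2 L}{5}\right) = - \frac{16}{5} + \frac{2 L}{5}$)
$\frac{45 T{\left(3 \right)} - 12}{\left(-108 + M{\left(-6 \right)}\right)^{2}} = \frac{45 \cdot \frac{1}{7} - 12}{\left(-108 + \left(- \frac{16}{5} + \frac{2}{5} \left(-6\right)\right)\right)^{2}} = \frac{\frac{45}{7} - 12}{\left(-108 - \frac{28}{5}\right)^{2}} = - \frac{39}{7 \left(-108 - \frac{28}{5}\right)^{2}} = - \frac{39}{7 \left(- \frac{568}{5}\right)^{2}} = - \frac{39}{7 \cdot \frac{322624}{25}} = \left(- \frac{39}{7}\right) \frac{25}{322624} = - \frac{975}{2258368}$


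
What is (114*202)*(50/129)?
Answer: 383800/43 ≈ 8925.6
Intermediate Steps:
(114*202)*(50/129) = 23028*(50*(1/129)) = 23028*(50/129) = 383800/43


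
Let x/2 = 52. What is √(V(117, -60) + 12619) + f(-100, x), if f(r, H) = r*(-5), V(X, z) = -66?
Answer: 500 + √12553 ≈ 612.04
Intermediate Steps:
x = 104 (x = 2*52 = 104)
f(r, H) = -5*r
√(V(117, -60) + 12619) + f(-100, x) = √(-66 + 12619) - 5*(-100) = √12553 + 500 = 500 + √12553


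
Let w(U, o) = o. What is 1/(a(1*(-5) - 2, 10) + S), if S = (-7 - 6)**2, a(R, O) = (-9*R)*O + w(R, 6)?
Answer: 1/805 ≈ 0.0012422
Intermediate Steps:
a(R, O) = 6 - 9*O*R (a(R, O) = (-9*R)*O + 6 = -9*O*R + 6 = 6 - 9*O*R)
S = 169 (S = (-13)**2 = 169)
1/(a(1*(-5) - 2, 10) + S) = 1/((6 - 9*10*(1*(-5) - 2)) + 169) = 1/((6 - 9*10*(-5 - 2)) + 169) = 1/((6 - 9*10*(-7)) + 169) = 1/((6 + 630) + 169) = 1/(636 + 169) = 1/805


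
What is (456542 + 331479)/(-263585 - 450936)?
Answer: -788021/714521 ≈ -1.1029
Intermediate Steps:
(456542 + 331479)/(-263585 - 450936) = 788021/(-714521) = 788021*(-1/714521) = -788021/714521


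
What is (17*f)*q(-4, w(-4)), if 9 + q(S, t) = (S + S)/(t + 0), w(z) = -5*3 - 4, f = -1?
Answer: 2771/19 ≈ 145.84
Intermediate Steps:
w(z) = -19 (w(z) = -15 - 4 = -19)
q(S, t) = -9 + 2*S/t (q(S, t) = -9 + (S + S)/(t + 0) = -9 + (2*S)/t = -9 + 2*S/t)
(17*f)*q(-4, w(-4)) = (17*(-1))*(-9 + 2*(-4)/(-19)) = -17*(-9 + 2*(-4)*(-1/19)) = -17*(-9 + 8/19) = -17*(-163/19) = 2771/19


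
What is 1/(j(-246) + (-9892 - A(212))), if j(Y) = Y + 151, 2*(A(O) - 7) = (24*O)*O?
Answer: -1/549322 ≈ -1.8204e-6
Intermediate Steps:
A(O) = 7 + 12*O**2 (A(O) = 7 + ((24*O)*O)/2 = 7 + (24*O**2)/2 = 7 + 12*O**2)
j(Y) = 151 + Y
1/(j(-246) + (-9892 - A(212))) = 1/((151 - 246) + (-9892 - (7 + 12*212**2))) = 1/(-95 + (-9892 - (7 + 12*44944))) = 1/(-95 + (-9892 - (7 + 539328))) = 1/(-95 + (-9892 - 1*539335)) = 1/(-95 + (-9892 - 539335)) = 1/(-95 - 549227) = 1/(-549322) = -1/549322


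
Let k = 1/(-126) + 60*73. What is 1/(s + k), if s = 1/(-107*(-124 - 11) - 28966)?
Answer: 1829646/8013834833 ≈ 0.00022831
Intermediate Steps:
k = 551879/126 (k = -1/126 + 4380 = 551879/126 ≈ 4380.0)
s = -1/14521 (s = 1/(-107*(-135) - 28966) = 1/(14445 - 28966) = 1/(-14521) = -1/14521 ≈ -6.8866e-5)
1/(s + k) = 1/(-1/14521 + 551879/126) = 1/(8013834833/1829646) = 1829646/8013834833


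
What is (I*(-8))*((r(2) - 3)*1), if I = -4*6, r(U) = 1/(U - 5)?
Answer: -640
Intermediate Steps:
r(U) = 1/(-5 + U)
I = -24
(I*(-8))*((r(2) - 3)*1) = (-24*(-8))*((1/(-5 + 2) - 3)*1) = 192*((1/(-3) - 3)*1) = 192*((-1/3 - 3)*1) = 192*(-10/3*1) = 192*(-10/3) = -640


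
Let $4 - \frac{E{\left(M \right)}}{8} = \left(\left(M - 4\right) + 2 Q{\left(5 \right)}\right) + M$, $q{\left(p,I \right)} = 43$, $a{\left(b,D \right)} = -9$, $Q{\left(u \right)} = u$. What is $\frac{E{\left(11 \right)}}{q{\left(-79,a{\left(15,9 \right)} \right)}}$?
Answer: $- \frac{192}{43} \approx -4.4651$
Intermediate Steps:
$E{\left(M \right)} = -16 - 16 M$ ($E{\left(M \right)} = 32 - 8 \left(\left(\left(M - 4\right) + 2 \cdot 5\right) + M\right) = 32 - 8 \left(\left(\left(-4 + M\right) + 10\right) + M\right) = 32 - 8 \left(\left(6 + M\right) + M\right) = 32 - 8 \left(6 + 2 M\right) = 32 - \left(48 + 16 M\right) = -16 - 16 M$)
$\frac{E{\left(11 \right)}}{q{\left(-79,a{\left(15,9 \right)} \right)}} = \frac{-16 - 176}{43} = \left(-16 - 176\right) \frac{1}{43} = \left(-192\right) \frac{1}{43} = - \frac{192}{43}$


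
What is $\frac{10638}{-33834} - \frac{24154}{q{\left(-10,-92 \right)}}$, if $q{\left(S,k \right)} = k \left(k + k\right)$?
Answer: $- \frac{83108875}{47728496} \approx -1.7413$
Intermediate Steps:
$q{\left(S,k \right)} = 2 k^{2}$ ($q{\left(S,k \right)} = k 2 k = 2 k^{2}$)
$\frac{10638}{-33834} - \frac{24154}{q{\left(-10,-92 \right)}} = \frac{10638}{-33834} - \frac{24154}{2 \left(-92\right)^{2}} = 10638 \left(- \frac{1}{33834}\right) - \frac{24154}{2 \cdot 8464} = - \frac{1773}{5639} - \frac{24154}{16928} = - \frac{1773}{5639} - \frac{12077}{8464} = - \frac{83108875}{47728496}$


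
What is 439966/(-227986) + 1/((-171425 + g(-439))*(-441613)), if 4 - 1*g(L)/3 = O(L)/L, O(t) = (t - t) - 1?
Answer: -7310368397199006563/3788160106497369790 ≈ -1.9298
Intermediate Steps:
O(t) = -1 (O(t) = 0 - 1 = -1)
g(L) = 12 + 3/L (g(L) = 12 - (-3)/L = 12 + 3/L)
439966/(-227986) + 1/((-171425 + g(-439))*(-441613)) = 439966/(-227986) + 1/(-171425 + (12 + 3/(-439))*(-441613)) = 439966*(-1/227986) - 1/441613/(-171425 + (12 + 3*(-1/439))) = -219983/113993 - 1/441613/(-171425 + (12 - 3/439)) = -219983/113993 - 1/441613/(-171425 + 5265/439) = -219983/113993 - 1/441613/(-75250310/439) = -219983/113993 - 439/75250310*(-1/441613) = -219983/113993 + 439/33231515150030 = -7310368397199006563/3788160106497369790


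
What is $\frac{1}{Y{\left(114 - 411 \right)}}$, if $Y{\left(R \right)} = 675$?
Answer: $\frac{1}{675} \approx 0.0014815$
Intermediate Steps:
$\frac{1}{Y{\left(114 - 411 \right)}} = \frac{1}{675}$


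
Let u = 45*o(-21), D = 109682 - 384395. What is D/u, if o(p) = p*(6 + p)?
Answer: -91571/4725 ≈ -19.380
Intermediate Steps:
D = -274713
u = 14175 (u = 45*(-21*(6 - 21)) = 45*(-21*(-15)) = 45*315 = 14175)
D/u = -274713/14175 = -274713*1/14175 = -91571/4725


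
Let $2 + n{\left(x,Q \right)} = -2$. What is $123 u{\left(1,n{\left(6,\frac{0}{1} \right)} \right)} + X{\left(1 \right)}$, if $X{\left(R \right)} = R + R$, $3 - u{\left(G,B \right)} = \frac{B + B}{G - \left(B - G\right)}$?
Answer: $535$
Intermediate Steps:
$n{\left(x,Q \right)} = -4$ ($n{\left(x,Q \right)} = -2 - 2 = -4$)
$u{\left(G,B \right)} = 3 - \frac{2 B}{- B + 2 G}$ ($u{\left(G,B \right)} = 3 - \frac{B + B}{G - \left(B - G\right)} = 3 - \frac{2 B}{- B + 2 G}$)
$X{\left(R \right)} = 2 R$
$123 u{\left(1,n{\left(6,\frac{0}{1} \right)} \right)} + X{\left(1 \right)} = 123 \frac{\left(-6\right) 1 + 5 \left(-4\right)}{-4 - 2} + 2 \cdot 1 = 123 \frac{-6 - 20}{-4 - 2} + 2 = 123 \frac{1}{-6} \left(-26\right) + 2 = 123 \left(\left(- \frac{1}{6}\right) \left(-26\right)\right) + 2 = 123 \cdot \frac{13}{3} + 2 = 533 + 2 = 535$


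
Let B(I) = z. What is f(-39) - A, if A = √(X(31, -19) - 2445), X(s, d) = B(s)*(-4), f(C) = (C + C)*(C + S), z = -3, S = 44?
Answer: -390 - I*√2433 ≈ -390.0 - 49.325*I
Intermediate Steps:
B(I) = -3
f(C) = 2*C*(44 + C) (f(C) = (C + C)*(C + 44) = (2*C)*(44 + C) = 2*C*(44 + C))
X(s, d) = 12 (X(s, d) = -3*(-4) = 12)
A = I*√2433 (A = √(12 - 2445) = √(-2433) = I*√2433 ≈ 49.325*I)
f(-39) - A = 2*(-39)*(44 - 39) - I*√2433 = 2*(-39)*5 - I*√2433 = -390 - I*√2433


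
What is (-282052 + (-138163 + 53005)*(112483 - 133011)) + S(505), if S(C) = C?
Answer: 1747841877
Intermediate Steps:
(-282052 + (-138163 + 53005)*(112483 - 133011)) + S(505) = (-282052 + (-138163 + 53005)*(112483 - 133011)) + 505 = (-282052 - 85158*(-20528)) + 505 = (-282052 + 1748123424) + 505 = 1747841372 + 505 = 1747841877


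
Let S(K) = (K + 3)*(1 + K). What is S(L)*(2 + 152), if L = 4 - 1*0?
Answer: 5390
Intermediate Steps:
L = 4 (L = 4 + 0 = 4)
S(K) = (1 + K)*(3 + K) (S(K) = (3 + K)*(1 + K) = (1 + K)*(3 + K))
S(L)*(2 + 152) = (3 + 4² + 4*4)*(2 + 152) = (3 + 16 + 16)*154 = 35*154 = 5390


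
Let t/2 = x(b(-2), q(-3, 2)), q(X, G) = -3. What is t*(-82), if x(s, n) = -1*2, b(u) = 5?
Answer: 328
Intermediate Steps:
x(s, n) = -2
t = -4 (t = 2*(-2) = -4)
t*(-82) = -4*(-82) = 328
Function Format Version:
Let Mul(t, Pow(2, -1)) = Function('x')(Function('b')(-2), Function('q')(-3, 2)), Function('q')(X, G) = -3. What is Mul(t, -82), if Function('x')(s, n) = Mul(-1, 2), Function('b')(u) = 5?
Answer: 328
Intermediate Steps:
Function('x')(s, n) = -2
t = -4 (t = Mul(2, -2) = -4)
Mul(t, -82) = Mul(-4, -82) = 328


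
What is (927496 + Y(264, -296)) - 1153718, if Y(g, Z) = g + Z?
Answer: -226254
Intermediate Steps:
Y(g, Z) = Z + g
(927496 + Y(264, -296)) - 1153718 = (927496 + (-296 + 264)) - 1153718 = (927496 - 32) - 1153718 = 927464 - 1153718 = -226254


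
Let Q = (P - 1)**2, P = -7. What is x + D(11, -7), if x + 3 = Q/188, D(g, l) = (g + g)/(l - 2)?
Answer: -2159/423 ≈ -5.1040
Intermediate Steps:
D(g, l) = 2*g/(-2 + l) (D(g, l) = (2*g)/(-2 + l) = 2*g/(-2 + l))
Q = 64 (Q = (-7 - 1)**2 = (-8)**2 = 64)
x = -125/47 (x = -3 + 64/188 = -3 + 64*(1/188) = -3 + 16/47 = -125/47 ≈ -2.6596)
x + D(11, -7) = -125/47 + 2*11/(-2 - 7) = -125/47 + 2*11/(-9) = -125/47 + 2*11*(-1/9) = -125/47 - 22/9 = -2159/423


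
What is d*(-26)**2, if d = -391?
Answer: -264316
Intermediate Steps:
d*(-26)**2 = -391*(-26)**2 = -391*676 = -264316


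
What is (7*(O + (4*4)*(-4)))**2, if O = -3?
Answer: 219961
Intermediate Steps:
(7*(O + (4*4)*(-4)))**2 = (7*(-3 + (4*4)*(-4)))**2 = (7*(-3 + 16*(-4)))**2 = (7*(-3 - 64))**2 = (7*(-67))**2 = (-469)**2 = 219961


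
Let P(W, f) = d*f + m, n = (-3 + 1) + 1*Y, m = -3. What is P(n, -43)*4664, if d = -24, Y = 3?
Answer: 4799256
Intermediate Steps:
n = 1 (n = (-3 + 1) + 1*3 = -2 + 3 = 1)
P(W, f) = -3 - 24*f (P(W, f) = -24*f - 3 = -3 - 24*f)
P(n, -43)*4664 = (-3 - 24*(-43))*4664 = (-3 + 1032)*4664 = 1029*4664 = 4799256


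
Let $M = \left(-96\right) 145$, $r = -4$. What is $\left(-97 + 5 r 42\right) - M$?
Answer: $12983$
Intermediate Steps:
$M = -13920$
$\left(-97 + 5 r 42\right) - M = \left(-97 + 5 \left(-4\right) 42\right) - -13920 = \left(-97 - 840\right) + 13920 = -937 + 13920 = 12983$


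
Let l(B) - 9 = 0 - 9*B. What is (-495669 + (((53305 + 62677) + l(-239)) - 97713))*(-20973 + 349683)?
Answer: -156216140400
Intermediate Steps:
l(B) = 9 - 9*B (l(B) = 9 + (0 - 9*B) = 9 - 9*B)
(-495669 + (((53305 + 62677) + l(-239)) - 97713))*(-20973 + 349683) = (-495669 + (((53305 + 62677) + (9 - 9*(-239))) - 97713))*(-20973 + 349683) = (-495669 + ((115982 + (9 + 2151)) - 97713))*328710 = (-495669 + ((115982 + 2160) - 97713))*328710 = (-495669 + (118142 - 97713))*328710 = (-495669 + 20429)*328710 = -475240*328710 = -156216140400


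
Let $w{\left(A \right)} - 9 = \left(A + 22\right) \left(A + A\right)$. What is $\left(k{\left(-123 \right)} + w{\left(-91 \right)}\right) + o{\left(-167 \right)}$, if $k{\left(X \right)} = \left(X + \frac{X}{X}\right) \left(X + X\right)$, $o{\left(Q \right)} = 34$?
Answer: $42613$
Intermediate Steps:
$w{\left(A \right)} = 9 + 2 A \left(22 + A\right)$ ($w{\left(A \right)} = 9 + \left(A + 22\right) \left(A + A\right) = 9 + \left(22 + A\right) 2 A = 9 + 2 A \left(22 + A\right)$)
$k{\left(X \right)} = 2 X \left(1 + X\right)$ ($k{\left(X \right)} = \left(X + 1\right) 2 X = \left(1 + X\right) 2 X = 2 X \left(1 + X\right)$)
$\left(k{\left(-123 \right)} + w{\left(-91 \right)}\right) + o{\left(-167 \right)} = \left(2 \left(-123\right) \left(1 - 123\right) + \left(9 + 2 \left(-91\right)^{2} + 44 \left(-91\right)\right)\right) + 34 = \left(2 \left(-123\right) \left(-122\right) + \left(9 + 2 \cdot 8281 - 4004\right)\right) + 34 = \left(30012 + \left(9 + 16562 - 4004\right)\right) + 34 = \left(30012 + 12567\right) + 34 = 42579 + 34 = 42613$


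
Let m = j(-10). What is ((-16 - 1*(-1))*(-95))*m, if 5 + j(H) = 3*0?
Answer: -7125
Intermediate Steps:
j(H) = -5 (j(H) = -5 + 3*0 = -5 + 0 = -5)
m = -5
((-16 - 1*(-1))*(-95))*m = ((-16 - 1*(-1))*(-95))*(-5) = ((-16 + 1)*(-95))*(-5) = -15*(-95)*(-5) = 1425*(-5) = -7125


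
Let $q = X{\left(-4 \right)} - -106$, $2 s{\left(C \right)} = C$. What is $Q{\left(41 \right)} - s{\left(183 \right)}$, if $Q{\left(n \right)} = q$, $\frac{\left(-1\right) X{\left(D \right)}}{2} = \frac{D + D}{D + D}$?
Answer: $\frac{25}{2} \approx 12.5$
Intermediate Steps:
$s{\left(C \right)} = \frac{C}{2}$
$X{\left(D \right)} = -2$ ($X{\left(D \right)} = - 2 \frac{D + D}{D + D} = - 2 \frac{2 D}{2 D} = - 2 \frac{1}{2 D} 2 D = \left(-2\right) 1 = -2$)
$q = 104$ ($q = -2 - -106 = -2 + 106 = 104$)
$Q{\left(n \right)} = 104$
$Q{\left(41 \right)} - s{\left(183 \right)} = 104 - \frac{1}{2} \cdot 183 = 104 - \frac{183}{2} = \frac{25}{2}$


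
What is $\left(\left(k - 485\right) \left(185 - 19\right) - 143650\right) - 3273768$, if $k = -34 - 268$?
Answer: $-3548060$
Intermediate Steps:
$k = -302$
$\left(\left(k - 485\right) \left(185 - 19\right) - 143650\right) - 3273768 = \left(\left(-302 - 485\right) \left(185 - 19\right) - 143650\right) - 3273768 = \left(\left(-787\right) 166 - 143650\right) - 3273768 = \left(-130642 - 143650\right) - 3273768 = -274292 - 3273768 = -3548060$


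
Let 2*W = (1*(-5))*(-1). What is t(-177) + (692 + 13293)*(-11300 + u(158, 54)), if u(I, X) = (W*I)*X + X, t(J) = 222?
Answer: 141024962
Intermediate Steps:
W = 5/2 (W = ((1*(-5))*(-1))/2 = (-5*(-1))/2 = (½)*5 = 5/2 ≈ 2.5000)
u(I, X) = X + 5*I*X/2 (u(I, X) = (5*I/2)*X + X = 5*I*X/2 + X = X + 5*I*X/2)
t(-177) + (692 + 13293)*(-11300 + u(158, 54)) = 222 + (692 + 13293)*(-11300 + (½)*54*(2 + 5*158)) = 222 + 13985*(-11300 + (½)*54*(2 + 790)) = 222 + 13985*(-11300 + (½)*54*792) = 222 + 13985*(-11300 + 21384) = 222 + 13985*10084 = 222 + 141024740 = 141024962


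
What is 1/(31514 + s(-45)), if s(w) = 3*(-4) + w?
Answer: 1/31457 ≈ 3.1789e-5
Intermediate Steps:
s(w) = -12 + w
1/(31514 + s(-45)) = 1/(31514 + (-12 - 45)) = 1/(31514 - 57) = 1/31457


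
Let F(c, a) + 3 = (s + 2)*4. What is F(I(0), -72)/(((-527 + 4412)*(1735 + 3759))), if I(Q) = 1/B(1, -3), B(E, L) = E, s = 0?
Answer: 1/4268838 ≈ 2.3426e-7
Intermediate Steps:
I(Q) = 1 (I(Q) = 1/1 = 1)
F(c, a) = 5 (F(c, a) = -3 + (0 + 2)*4 = -3 + 2*4 = -3 + 8 = 5)
F(I(0), -72)/(((-527 + 4412)*(1735 + 3759))) = 5/(((-527 + 4412)*(1735 + 3759))) = 5/((3885*5494)) = 5/21344190 = 5*(1/21344190) = 1/4268838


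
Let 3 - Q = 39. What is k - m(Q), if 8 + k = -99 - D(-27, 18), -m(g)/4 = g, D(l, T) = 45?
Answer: -296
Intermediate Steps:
Q = -36 (Q = 3 - 1*39 = 3 - 39 = -36)
m(g) = -4*g
k = -152 (k = -8 + (-99 - 1*45) = -8 + (-99 - 45) = -8 - 144 = -152)
k - m(Q) = -152 - (-4)*(-36) = -152 - 1*144 = -152 - 144 = -296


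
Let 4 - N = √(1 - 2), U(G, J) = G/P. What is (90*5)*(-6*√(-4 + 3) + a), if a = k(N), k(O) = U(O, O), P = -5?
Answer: -360 - 2610*I ≈ -360.0 - 2610.0*I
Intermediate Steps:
U(G, J) = -G/5 (U(G, J) = G/(-5) = G*(-⅕) = -G/5)
N = 4 - I (N = 4 - √(1 - 2) = 4 - √(-1) = 4 - I ≈ 4.0 - 1.0*I)
k(O) = -O/5
a = -⅘ + I/5 (a = -(4 - I)/5 = -⅘ + I/5 ≈ -0.8 + 0.2*I)
(90*5)*(-6*√(-4 + 3) + a) = (90*5)*(-6*√(-4 + 3) + (-⅘ + I/5)) = 450*(-6*I + (-⅘ + I/5)) = 450*(-⅘ - 29*I/5) = -360 - 2610*I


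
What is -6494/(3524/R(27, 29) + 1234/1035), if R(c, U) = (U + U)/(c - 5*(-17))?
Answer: -97458705/102143413 ≈ -0.95414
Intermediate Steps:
R(c, U) = 2*U/(85 + c) (R(c, U) = (2*U)/(c + 85) = (2*U)/(85 + c) = 2*U/(85 + c))
-6494/(3524/R(27, 29) + 1234/1035) = -6494/(3524/((2*29/(85 + 27))) + 1234/1035) = -6494/(3524/((2*29/112)) + 1234*(1/1035)) = -6494/(3524/((2*29*(1/112))) + 1234/1035) = -6494/(3524/(29/56) + 1234/1035) = -6494/(3524*(56/29) + 1234/1035) = -6494/(197344/29 + 1234/1035) = -6494/204286826/30015 = -6494*30015/204286826 = -97458705/102143413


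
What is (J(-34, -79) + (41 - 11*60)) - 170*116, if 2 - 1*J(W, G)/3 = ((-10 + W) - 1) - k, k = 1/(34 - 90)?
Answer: -1131091/56 ≈ -20198.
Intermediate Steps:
k = -1/56 (k = 1/(-56) = -1/56 ≈ -0.017857)
J(W, G) = 2181/56 - 3*W (J(W, G) = 6 - 3*(((-10 + W) - 1) - 1*(-1/56)) = 6 - 3*((-11 + W) + 1/56) = 6 - 3*(-615/56 + W) = 6 + (1845/56 - 3*W) = 2181/56 - 3*W)
(J(-34, -79) + (41 - 11*60)) - 170*116 = ((2181/56 - 3*(-34)) + (41 - 11*60)) - 170*116 = ((2181/56 + 102) + (41 - 660)) - 19720 = (7893/56 - 619) - 19720 = -26771/56 - 19720 = -1131091/56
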